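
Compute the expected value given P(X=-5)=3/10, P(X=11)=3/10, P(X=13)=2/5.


E[X] = sum(x * P(x))
= -5*3/10 + 11*3/10 + 13*2/5
= 7

7


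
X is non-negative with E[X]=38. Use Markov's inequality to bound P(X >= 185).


Markov: P(X >= a) <= E[X]/a
P(X >= 185) <= 38/185

38/185


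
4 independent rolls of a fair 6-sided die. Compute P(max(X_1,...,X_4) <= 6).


P(max <= 6) = P(all X_i <= 6) = (P(X_1 <= 6))^4
= (6/6)^4 = 1^4 = 1

1


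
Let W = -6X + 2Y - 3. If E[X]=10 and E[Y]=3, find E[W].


E[-6X + 2Y - 3] = -6*E[X] + 2*E[Y] - 3
= (-6)*(10) + (2)*(3) + (-3)
= -60 + 6 - 3 = -57

-57


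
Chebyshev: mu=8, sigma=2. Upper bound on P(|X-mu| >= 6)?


k = 6/2 = 3
Chebyshev: P(|X-mu| >= k*sigma) <= 1/k^2 = 1/3^2 = 1/9

1/9


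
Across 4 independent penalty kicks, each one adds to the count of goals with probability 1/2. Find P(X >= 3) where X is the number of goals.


P(X>=3) = P(X=3) + P(X=4)
= 1/4 + 1/16
= 5/16

5/16


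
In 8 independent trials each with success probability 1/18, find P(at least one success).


P(at least one) = 1 - P(none)
P(none) = (1 - 1/18)^8 = (17/18)^8 = 6975757441/11019960576
P(at least one) = 1 - 6975757441/11019960576 = 4044203135/11019960576

4044203135/11019960576


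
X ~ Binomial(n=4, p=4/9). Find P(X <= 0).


P(X<=0) = P(X=0)
= 625/6561
= 625/6561

625/6561


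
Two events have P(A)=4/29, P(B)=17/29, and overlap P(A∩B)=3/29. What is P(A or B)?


P(A∪B) = P(A) + P(B) - P(A∩B)
= 4/29 + 17/29 - 3/29 = 18/29

18/29


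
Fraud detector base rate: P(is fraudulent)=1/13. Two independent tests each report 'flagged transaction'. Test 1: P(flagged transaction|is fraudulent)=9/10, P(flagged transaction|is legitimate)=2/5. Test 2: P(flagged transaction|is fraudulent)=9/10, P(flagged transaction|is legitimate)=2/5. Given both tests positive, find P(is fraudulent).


After test 1: P(+) = 9/10*1/13 + 2/5*12/13 = 57/130
P(B|+) = (9/130)/(57/130) = 3/19
After test 2 (use post1 as new prior): P(+) = 9/10*3/19 + 2/5*16/19 = 91/190
P(B|+,+) = (27/190)/(91/190) = 27/91

27/91


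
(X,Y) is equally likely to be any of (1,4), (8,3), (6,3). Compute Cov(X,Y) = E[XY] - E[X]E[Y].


E[X]=5, E[Y]=10/3, E[XY]=46/3
Cov(X,Y) = E[XY] - E[X]E[Y] = 46/3 - 5*10/3 = -4/3

-4/3


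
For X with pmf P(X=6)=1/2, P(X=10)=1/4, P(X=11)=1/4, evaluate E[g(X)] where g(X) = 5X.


E[5X] = sum(g(x)*P(x))
= 30*1/2 + 50*1/4 + 55*1/4
= 165/4

165/4


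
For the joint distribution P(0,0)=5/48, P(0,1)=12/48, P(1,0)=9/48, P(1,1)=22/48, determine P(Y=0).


P(Y=0) = P(0,0)+P(1,0) = 5/48 + 9/48 = 14/48 = 7/24

7/24


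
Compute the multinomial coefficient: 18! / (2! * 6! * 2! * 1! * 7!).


18! = 6402373705728000
Denominator: 2!=2 * 6!=720 * 2!=2 * 1!=1 * 7!=5040
Coefficient = 6402373705728000 / 14515200 = 441080640

441080640


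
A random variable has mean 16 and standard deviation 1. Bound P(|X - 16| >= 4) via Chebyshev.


k = 4/1 = 4
Chebyshev: P(|X-mu| >= k*sigma) <= 1/k^2 = 1/4^2 = 1/16

1/16


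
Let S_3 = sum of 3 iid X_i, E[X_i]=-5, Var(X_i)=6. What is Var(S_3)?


By independence, Var(S_n) = n*Var(X_1) = 3*6 = 18

18


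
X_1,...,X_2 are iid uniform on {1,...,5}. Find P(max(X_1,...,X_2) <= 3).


P(max <= 3) = P(all X_i <= 3) = (P(X_1 <= 3))^2
= (3/5)^2 = 9/25

9/25


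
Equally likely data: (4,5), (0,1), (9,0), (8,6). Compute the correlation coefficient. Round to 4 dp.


Cov(X,Y) = 1.2500, Var(X) = 12.6875, Var(Y) = 6.5000
rho = Cov/(sqrt(VarX)*sqrt(VarY)) = 0.1376

0.1376


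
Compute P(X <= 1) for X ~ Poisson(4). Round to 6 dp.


P(X<=1) = e^(-4)*4^0/0! + e^(-4)*4^1/1!
≈ 0.0183156389 + 0.0732625556
= 0.0915781945
≈ 0.091578

0.091578


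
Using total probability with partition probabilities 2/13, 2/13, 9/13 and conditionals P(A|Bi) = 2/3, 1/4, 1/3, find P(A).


P(A) = P(A|B1)P(B1) + P(A|B2)P(B2) + P(A|B3)P(B3)
= 2/3*2/13 + 1/4*2/13 + 1/3*9/13
= 4/39 + 1/26 + 3/13 = 29/78

29/78


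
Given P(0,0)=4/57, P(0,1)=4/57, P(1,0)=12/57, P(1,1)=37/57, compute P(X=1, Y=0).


Read from table: P(X=1, Y=0) = 12/57 = 4/19

4/19


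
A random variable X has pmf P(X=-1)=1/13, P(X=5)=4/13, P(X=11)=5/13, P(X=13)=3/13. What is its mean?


E[X] = sum(x * P(x))
= -1*1/13 + 5*4/13 + 11*5/13 + 13*3/13
= 113/13

113/13


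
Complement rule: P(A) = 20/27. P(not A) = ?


P(A') = 1 - P(A) = 1 - 20/27 = 7/27

7/27


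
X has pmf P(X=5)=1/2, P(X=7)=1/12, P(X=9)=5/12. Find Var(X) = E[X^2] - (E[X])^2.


E[X] = 41/6, E[X^2] = 151/3
Var(X) = E[X^2] - (E[X])^2 = 151/3 - (41/6)^2 = 131/36

131/36


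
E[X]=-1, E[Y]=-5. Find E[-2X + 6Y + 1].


E[-2X + 6Y + 1] = -2*E[X] + 6*E[Y] + 1
= (-2)*(-1) + (6)*(-5) + (1)
= 2 - 30 + 1 = -27

-27


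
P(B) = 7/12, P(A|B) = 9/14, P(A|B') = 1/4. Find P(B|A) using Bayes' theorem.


P(A) = P(A|B)P(B) + P(A|B')P(B') = 9/14*7/12 + 1/4*5/12 = 23/48
P(B|A) = P(A|B)P(B)/P(A) = (3/8)/(23/48) = 18/23

18/23


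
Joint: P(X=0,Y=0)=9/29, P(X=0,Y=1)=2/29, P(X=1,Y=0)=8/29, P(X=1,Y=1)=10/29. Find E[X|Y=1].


P(Y=1) = 12/29
E[X|Y=1] = (0*2 + 1*10)/12 = 10/12 = 5/6

5/6


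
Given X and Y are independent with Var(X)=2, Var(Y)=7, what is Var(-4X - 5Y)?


Independence => Cov(X,Y)=0
Var(-4X - 5Y) = (-4)^2*Var(X) + (-5)^2*Var(Y)
= 16*2 + 25*7 = 207

207


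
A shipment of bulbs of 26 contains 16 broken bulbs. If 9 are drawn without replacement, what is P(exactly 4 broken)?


P(X=4) = C(16,4)*C(10,5) / C(26,9)
= 1820*252 / 3124550
= 458640/3124550 = 3528/24035

3528/24035


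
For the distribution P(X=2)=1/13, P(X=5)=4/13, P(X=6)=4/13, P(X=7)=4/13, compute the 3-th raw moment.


E[X^3] = sum(x^3 * P(x))
= 8*1/13 + 125*4/13 + 216*4/13 + 343*4/13
= 2744/13

2744/13


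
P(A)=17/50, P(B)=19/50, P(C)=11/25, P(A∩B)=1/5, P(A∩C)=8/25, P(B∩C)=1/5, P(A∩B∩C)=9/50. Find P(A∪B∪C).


P(A∪B∪C) = P(A)+P(B)+P(C) - P(AB)-P(AC)-P(BC) + P(ABC)
= 17/50+19/50+11/25 - 1/5-8/25-1/5 + 9/50
= 31/50

31/50


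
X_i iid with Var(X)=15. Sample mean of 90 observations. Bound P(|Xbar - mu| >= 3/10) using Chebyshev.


Var(Xbar) = Var(X)/n = 15/90
Chebyshev: P(|Xbar-mu| >= 3/10) <= Var(Xbar)/(3/10)^2 = (1/6)/(9/100) = 50/27
Bound exceeds 1, so trivial bound: 1

1


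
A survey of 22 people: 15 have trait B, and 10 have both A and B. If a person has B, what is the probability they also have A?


P(A|B) = P(A∩B)/P(B) = (10/22)/(15/22) = 10/15 = 2/3

2/3


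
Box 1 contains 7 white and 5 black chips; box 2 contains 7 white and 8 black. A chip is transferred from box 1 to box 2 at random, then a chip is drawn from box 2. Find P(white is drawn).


P(transfer white) = 7/12; P(transfer black) = 5/12
If white transferred: Urn II has 8 white of 16, so P(white|white moved) = 1/2
If black transferred: Urn II has 7 white of 16, so P(white|black moved) = 7/16
By total probability: P(white) = 7/12*1/2 + 5/12*7/16 = 91/192

91/192


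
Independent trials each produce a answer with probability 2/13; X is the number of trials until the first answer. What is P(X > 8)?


P(X > 8) = P(first 8 trials all fail) = (1-p)^8 = (11/13)^8 = 214358881/815730721

214358881/815730721


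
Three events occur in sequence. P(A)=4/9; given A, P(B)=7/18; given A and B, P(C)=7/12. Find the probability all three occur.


P(A∩B∩C) = P(A) * P(B|A) * P(C|A∩B)
= 4/9 * 7/18 * 7/12
= 14/81 * 7/12 = 49/486

49/486


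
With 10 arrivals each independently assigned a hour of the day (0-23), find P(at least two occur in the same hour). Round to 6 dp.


P(all different) = prod((24-i)/24 for i=0..9) = 0.112250
P(at least one match) = 1 - 0.112250 = 0.887750

0.887750


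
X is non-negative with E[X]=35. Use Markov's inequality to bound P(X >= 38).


Markov: P(X >= a) <= E[X]/a
P(X >= 38) <= 35/38

35/38


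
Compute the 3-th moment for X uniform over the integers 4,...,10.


E[X^3] = (1/7) * sum(x^3 for x=4..10)
= 2989/7 = 427

427


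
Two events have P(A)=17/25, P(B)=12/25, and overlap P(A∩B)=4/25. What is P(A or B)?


P(A∪B) = P(A) + P(B) - P(A∩B)
= 17/25 + 12/25 - 4/25 = 1

1


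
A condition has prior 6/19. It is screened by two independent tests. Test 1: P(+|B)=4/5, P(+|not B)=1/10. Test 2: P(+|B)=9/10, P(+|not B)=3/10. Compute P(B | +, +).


After test 1: P(+) = 4/5*6/19 + 1/10*13/19 = 61/190
P(B|+) = (24/95)/(61/190) = 48/61
After test 2 (use post1 as new prior): P(+) = 9/10*48/61 + 3/10*13/61 = 471/610
P(B|+,+) = (216/305)/(471/610) = 144/157

144/157


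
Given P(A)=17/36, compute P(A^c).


P(A') = 1 - P(A) = 1 - 17/36 = 19/36

19/36


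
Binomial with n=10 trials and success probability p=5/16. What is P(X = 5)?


P(X=5) = C(10,5) * p^5 * (1-p)^5
= 252 * 3125/1048576 * 161051/1048576
= 31706915625/274877906944

31706915625/274877906944


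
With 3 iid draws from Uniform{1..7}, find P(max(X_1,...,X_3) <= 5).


P(max <= 5) = P(all X_i <= 5) = (P(X_1 <= 5))^3
= (5/7)^3 = 125/343

125/343


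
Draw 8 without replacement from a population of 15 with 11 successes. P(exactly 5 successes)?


P(X=5) = C(11,5)*C(4,3) / C(15,8)
= 462*4 / 6435
= 1848/6435 = 56/195

56/195


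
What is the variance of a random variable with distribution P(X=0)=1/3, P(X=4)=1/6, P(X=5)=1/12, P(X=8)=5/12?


E[X] = 53/12, E[X^2] = 377/12
Var(X) = E[X^2] - (E[X])^2 = 377/12 - (53/12)^2 = 1715/144

1715/144


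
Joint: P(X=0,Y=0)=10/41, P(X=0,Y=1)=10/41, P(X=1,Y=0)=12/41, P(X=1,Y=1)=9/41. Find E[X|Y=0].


P(Y=0) = 22/41
E[X|Y=0] = (0*10 + 1*12)/22 = 12/22 = 6/11

6/11


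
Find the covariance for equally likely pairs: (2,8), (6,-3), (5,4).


E[X]=13/3, E[Y]=3, E[XY]=6
Cov(X,Y) = E[XY] - E[X]E[Y] = 6 - 13/3*3 = -7

-7


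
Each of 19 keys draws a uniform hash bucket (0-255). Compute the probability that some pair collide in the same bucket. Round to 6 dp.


P(all different) = prod((256-i)/256 for i=0..18) = 0.504258
P(at least one match) = 1 - 0.504258 = 0.495742

0.495742


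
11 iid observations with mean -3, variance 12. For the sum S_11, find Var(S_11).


By independence, Var(S_n) = n*Var(X_1) = 11*12 = 132

132


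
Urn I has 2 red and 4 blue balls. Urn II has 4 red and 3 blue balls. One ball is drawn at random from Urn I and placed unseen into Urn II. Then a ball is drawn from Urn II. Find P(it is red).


P(transfer red) = 2/6 = 1/3; P(transfer blue) = 2/3
If red transferred: Urn II has 5 red of 8, so P(red|red moved) = 5/8
If blue transferred: Urn II has 4 red of 8, so P(red|blue moved) = 1/2
By total probability: P(red) = 1/3*5/8 + 2/3*1/2 = 13/24

13/24


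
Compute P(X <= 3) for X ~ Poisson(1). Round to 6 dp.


P(X<=3) = e^(-1)*1^0/0! + e^(-1)*1^1/1! + e^(-1)*1^2/2! + e^(-1)*1^3/3!
≈ 0.3678794412 + 0.3678794412 + 0.1839397206 + 0.0613132402
= 0.9810118432
≈ 0.981012

0.981012


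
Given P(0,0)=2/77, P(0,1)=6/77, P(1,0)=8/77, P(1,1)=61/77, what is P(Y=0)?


P(Y=0) = P(0,0)+P(1,0) = 2/77 + 8/77 = 10/77

10/77


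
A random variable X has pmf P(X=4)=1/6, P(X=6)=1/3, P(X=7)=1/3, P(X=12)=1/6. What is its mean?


E[X] = sum(x * P(x))
= 4*1/6 + 6*1/3 + 7*1/3 + 12*1/6
= 7

7


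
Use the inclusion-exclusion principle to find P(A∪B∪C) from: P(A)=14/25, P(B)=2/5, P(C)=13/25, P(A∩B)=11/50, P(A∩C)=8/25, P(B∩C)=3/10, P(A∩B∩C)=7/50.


P(A∪B∪C) = P(A)+P(B)+P(C) - P(AB)-P(AC)-P(BC) + P(ABC)
= 14/25+2/5+13/25 - 11/50-8/25-3/10 + 7/50
= 39/50

39/50


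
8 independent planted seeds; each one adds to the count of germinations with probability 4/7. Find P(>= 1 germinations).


P(at least one) = 1 - P(none)
P(none) = (1 - 4/7)^8 = (3/7)^8 = 6561/5764801
P(at least one) = 1 - 6561/5764801 = 5758240/5764801

5758240/5764801


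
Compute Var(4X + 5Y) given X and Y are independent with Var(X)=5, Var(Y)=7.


Independence => Cov(X,Y)=0
Var(4X + 5Y) = 4^2*Var(X) + 5^2*Var(Y)
= 16*5 + 25*7 = 255

255


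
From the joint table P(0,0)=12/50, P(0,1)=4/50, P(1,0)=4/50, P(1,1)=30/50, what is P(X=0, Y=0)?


Read from table: P(X=0, Y=0) = 12/50 = 6/25

6/25


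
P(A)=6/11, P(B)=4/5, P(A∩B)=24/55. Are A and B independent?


P(A)*P(B) = 6/11*4/5 = 24/55
P(A∩B) = 24/55, which equals P(A)P(B), so independent

Yes, A and B are independent


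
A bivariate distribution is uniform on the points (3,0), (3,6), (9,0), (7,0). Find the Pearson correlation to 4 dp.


Cov(X,Y) = -3.7500, Var(X) = 6.7500, Var(Y) = 6.7500
rho = Cov/(sqrt(VarX)*sqrt(VarY)) = -0.5556

-0.5556


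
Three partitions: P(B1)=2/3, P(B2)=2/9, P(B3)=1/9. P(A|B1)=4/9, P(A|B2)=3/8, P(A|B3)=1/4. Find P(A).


P(A) = P(A|B1)P(B1) + P(A|B2)P(B2) + P(A|B3)P(B3)
= 4/9*2/3 + 3/8*2/9 + 1/4*1/9
= 8/27 + 1/12 + 1/36 = 11/27

11/27


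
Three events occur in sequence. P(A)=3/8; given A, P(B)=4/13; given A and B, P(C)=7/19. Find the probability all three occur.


P(A∩B∩C) = P(A) * P(B|A) * P(C|A∩B)
= 3/8 * 4/13 * 7/19
= 3/26 * 7/19 = 21/494

21/494


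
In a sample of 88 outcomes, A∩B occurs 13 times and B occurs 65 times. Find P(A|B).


P(A|B) = P(A∩B)/P(B) = (13/88)/(65/88) = 13/65 = 1/5

1/5


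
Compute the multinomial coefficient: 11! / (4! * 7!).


11! = 39916800
Denominator: 4!=24 * 7!=5040
Coefficient = 39916800 / 120960 = 330

330


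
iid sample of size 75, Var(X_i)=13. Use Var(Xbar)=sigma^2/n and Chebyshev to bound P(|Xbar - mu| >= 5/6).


Var(Xbar) = Var(X)/n = 13/75
Chebyshev: P(|Xbar-mu| >= 5/6) <= Var(Xbar)/(5/6)^2 = (13/75)/(25/36) = 156/625

156/625


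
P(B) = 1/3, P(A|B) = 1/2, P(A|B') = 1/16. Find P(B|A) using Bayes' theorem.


P(A) = P(A|B)P(B) + P(A|B')P(B') = 1/2*1/3 + 1/16*2/3 = 5/24
P(B|A) = P(A|B)P(B)/P(A) = (1/6)/(5/24) = 4/5

4/5


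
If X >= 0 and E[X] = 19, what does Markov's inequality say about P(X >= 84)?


Markov: P(X >= a) <= E[X]/a
P(X >= 84) <= 19/84

19/84


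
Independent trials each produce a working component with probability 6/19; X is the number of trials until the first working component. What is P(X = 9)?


P(X=9) = (1-p)^8 * p = (13/19)^8 * 6/19
= 815730721/16983563041 * 6/19 = 4894384326/322687697779

4894384326/322687697779


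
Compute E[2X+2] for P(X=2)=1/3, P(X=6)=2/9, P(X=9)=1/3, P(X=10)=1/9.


E[2X+2] = sum(g(x)*P(x))
= 6*1/3 + 14*2/9 + 20*1/3 + 22*1/9
= 128/9

128/9


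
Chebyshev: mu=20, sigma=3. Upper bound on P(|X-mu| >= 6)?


k = 6/3 = 2
Chebyshev: P(|X-mu| >= k*sigma) <= 1/k^2 = 1/2^2 = 1/4

1/4


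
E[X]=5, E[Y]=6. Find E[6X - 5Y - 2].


E[6X - 5Y - 2] = 6*E[X] - 5*E[Y] - 2
= (6)*(5) + (-5)*(6) + (-2)
= 30 - 30 - 2 = -2

-2


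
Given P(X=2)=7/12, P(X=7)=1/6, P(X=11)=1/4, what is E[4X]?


E[4X] = sum(g(x)*P(x))
= 8*7/12 + 28*1/6 + 44*1/4
= 61/3

61/3


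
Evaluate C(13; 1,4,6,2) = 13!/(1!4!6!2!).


13! = 6227020800
Denominator: 1!=1 * 4!=24 * 6!=720 * 2!=2
Coefficient = 6227020800 / 34560 = 180180

180180


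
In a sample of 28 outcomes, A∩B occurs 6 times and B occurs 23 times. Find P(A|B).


P(A|B) = P(A∩B)/P(B) = (6/28)/(23/28) = 6/23

6/23


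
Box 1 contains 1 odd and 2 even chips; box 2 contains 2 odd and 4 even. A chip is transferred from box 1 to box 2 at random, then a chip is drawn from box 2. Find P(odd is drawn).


P(transfer odd) = 1/3; P(transfer even) = 2/3
If odd transferred: Urn II has 3 odd of 7, so P(odd|odd moved) = 3/7
If even transferred: Urn II has 2 odd of 7, so P(odd|even moved) = 2/7
By total probability: P(odd) = 1/3*3/7 + 2/3*2/7 = 1/3

1/3


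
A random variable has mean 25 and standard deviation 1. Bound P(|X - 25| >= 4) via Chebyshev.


k = 4/1 = 4
Chebyshev: P(|X-mu| >= k*sigma) <= 1/k^2 = 1/4^2 = 1/16

1/16


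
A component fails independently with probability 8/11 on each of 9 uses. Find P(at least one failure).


P(at least one) = 1 - P(none)
P(none) = (1 - 8/11)^9 = (3/11)^9 = 19683/2357947691
P(at least one) = 1 - 19683/2357947691 = 2357928008/2357947691

2357928008/2357947691


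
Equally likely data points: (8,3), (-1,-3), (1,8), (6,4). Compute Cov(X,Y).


E[X]=7/2, E[Y]=3, E[XY]=59/4
Cov(X,Y) = E[XY] - E[X]E[Y] = 59/4 - 7/2*3 = 17/4

17/4


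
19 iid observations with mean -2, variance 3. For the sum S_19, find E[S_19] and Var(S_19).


E[S_n] = n*mu = 19*-2 = -38
Var(S_n) = n*sigma^2 = 19*3 = 57

E[S_19]=-38, Var(S_19)=57


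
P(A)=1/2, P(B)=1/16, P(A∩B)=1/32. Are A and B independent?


P(A)*P(B) = 1/2*1/16 = 1/32
P(A∩B) = 1/32, which equals P(A)P(B), so independent

Yes, A and B are independent


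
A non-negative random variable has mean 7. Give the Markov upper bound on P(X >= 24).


Markov: P(X >= a) <= E[X]/a
P(X >= 24) <= 7/24

7/24


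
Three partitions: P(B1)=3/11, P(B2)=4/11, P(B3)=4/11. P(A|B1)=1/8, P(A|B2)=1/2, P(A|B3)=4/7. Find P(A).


P(A) = P(A|B1)P(B1) + P(A|B2)P(B2) + P(A|B3)P(B3)
= 1/8*3/11 + 1/2*4/11 + 4/7*4/11
= 3/88 + 2/11 + 16/77 = 261/616

261/616


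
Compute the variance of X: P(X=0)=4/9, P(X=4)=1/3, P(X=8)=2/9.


E[X] = 28/9, E[X^2] = 176/9
Var(X) = E[X^2] - (E[X])^2 = 176/9 - (28/9)^2 = 800/81

800/81


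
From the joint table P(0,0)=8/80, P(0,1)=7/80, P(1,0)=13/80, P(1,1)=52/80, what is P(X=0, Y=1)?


Read from table: P(X=0, Y=1) = 7/80

7/80


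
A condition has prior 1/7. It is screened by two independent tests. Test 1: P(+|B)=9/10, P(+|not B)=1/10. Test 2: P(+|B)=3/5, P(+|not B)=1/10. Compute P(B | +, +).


After test 1: P(+) = 9/10*1/7 + 1/10*6/7 = 3/14
P(B|+) = (9/70)/(3/14) = 3/5
After test 2 (use post1 as new prior): P(+) = 3/5*3/5 + 1/10*2/5 = 2/5
P(B|+,+) = (9/25)/(2/5) = 9/10

9/10


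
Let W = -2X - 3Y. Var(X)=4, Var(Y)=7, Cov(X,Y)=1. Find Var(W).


Var(-2X - 3Y) = (-2)^2*Var(X) + (-3)^2*Var(Y) + 2*(-2)*(-3)*Cov(X,Y)
= 4*4 + 9*7 + 12*1
= 16 + 63 + 12 = 91

91


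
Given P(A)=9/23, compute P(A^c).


P(A') = 1 - P(A) = 1 - 9/23 = 14/23

14/23


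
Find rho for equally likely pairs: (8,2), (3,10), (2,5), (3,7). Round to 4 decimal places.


Cov(X,Y) = -4.7500, Var(X) = 5.5000, Var(Y) = 8.5000
rho = Cov/(sqrt(VarX)*sqrt(VarY)) = -0.6947

-0.6947


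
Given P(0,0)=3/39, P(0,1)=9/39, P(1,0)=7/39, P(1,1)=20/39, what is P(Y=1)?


P(Y=1) = P(0,1)+P(1,1) = 9/39 + 20/39 = 29/39

29/39


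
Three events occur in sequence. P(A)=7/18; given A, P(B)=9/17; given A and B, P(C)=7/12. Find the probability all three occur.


P(A∩B∩C) = P(A) * P(B|A) * P(C|A∩B)
= 7/18 * 9/17 * 7/12
= 7/34 * 7/12 = 49/408

49/408


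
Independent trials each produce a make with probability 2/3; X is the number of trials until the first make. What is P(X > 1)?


P(X > 1) = P(first 1 trials all fail) = (1-p)^1 = (1/3)^1 = 1/3

1/3


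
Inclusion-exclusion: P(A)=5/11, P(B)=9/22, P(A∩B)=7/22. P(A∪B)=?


P(A∪B) = P(A) + P(B) - P(A∩B)
= 5/11 + 9/22 - 7/22 = 6/11

6/11


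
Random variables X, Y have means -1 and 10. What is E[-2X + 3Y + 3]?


E[-2X + 3Y + 3] = -2*E[X] + 3*E[Y] + 3
= (-2)*(-1) + (3)*(10) + (3)
= 2 + 30 + 3 = 35

35


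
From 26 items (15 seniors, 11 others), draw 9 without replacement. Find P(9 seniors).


P(X=9) = C(15,9)*C(11,0) / C(26,9)
= 5005*1 / 3124550
= 5005/3124550 = 7/4370

7/4370


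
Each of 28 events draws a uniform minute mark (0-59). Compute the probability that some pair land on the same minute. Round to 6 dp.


P(all different) = prod((60-i)/60 for i=0..27) = 0.000515
P(at least one match) = 1 - 0.000515 = 0.999485

0.999485


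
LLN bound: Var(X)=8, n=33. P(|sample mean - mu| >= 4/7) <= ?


Var(Xbar) = Var(X)/n = 8/33
Chebyshev: P(|Xbar-mu| >= 4/7) <= Var(Xbar)/(4/7)^2 = (8/33)/(16/49) = 49/66

49/66


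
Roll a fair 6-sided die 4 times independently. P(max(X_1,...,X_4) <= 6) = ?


P(max <= 6) = P(all X_i <= 6) = (P(X_1 <= 6))^4
= (6/6)^4 = 1^4 = 1

1


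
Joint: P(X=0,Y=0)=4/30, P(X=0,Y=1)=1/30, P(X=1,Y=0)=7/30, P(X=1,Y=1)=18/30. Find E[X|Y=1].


P(Y=1) = 19/30
E[X|Y=1] = (0*1 + 1*18)/19 = 18/19

18/19


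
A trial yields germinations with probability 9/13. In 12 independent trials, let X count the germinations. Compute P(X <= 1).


P(X<=1) = P(X=0) + P(X=1)
= 16777216/23298085122481 + 452984832/23298085122481
= 469762048/23298085122481

469762048/23298085122481


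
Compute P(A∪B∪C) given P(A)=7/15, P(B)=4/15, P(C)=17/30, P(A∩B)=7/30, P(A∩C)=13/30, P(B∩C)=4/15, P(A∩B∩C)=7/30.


P(A∪B∪C) = P(A)+P(B)+P(C) - P(AB)-P(AC)-P(BC) + P(ABC)
= 7/15+4/15+17/30 - 7/30-13/30-4/15 + 7/30
= 3/5

3/5


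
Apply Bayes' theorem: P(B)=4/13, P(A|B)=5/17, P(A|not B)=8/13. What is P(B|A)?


P(A) = P(A|B)P(B) + P(A|B')P(B') = 5/17*4/13 + 8/13*9/13 = 1484/2873
P(B|A) = P(A|B)P(B)/P(A) = (20/221)/(1484/2873) = 65/371

65/371


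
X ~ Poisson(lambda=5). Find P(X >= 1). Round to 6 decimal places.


P(X>=1) = 1 - P(X<=0) = 1 - (e^(-5)*5^0/0!)
≈ 1 - 0.0067379470 = 0.9932620530
≈ 0.993262

0.993262


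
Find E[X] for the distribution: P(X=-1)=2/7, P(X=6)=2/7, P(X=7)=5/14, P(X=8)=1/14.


E[X] = sum(x * P(x))
= -1*2/7 + 6*2/7 + 7*5/14 + 8*1/14
= 9/2

9/2


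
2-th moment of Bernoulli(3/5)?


For Bernoulli: X in {0,1}
E[X^2] = 0^2*(1-3/5) + 1^2*3/5 = 3/5

3/5


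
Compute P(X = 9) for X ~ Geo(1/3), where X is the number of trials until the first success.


P(X=9) = (1-p)^8 * p = (2/3)^8 * 1/3
= 256/6561 * 1/3 = 256/19683

256/19683


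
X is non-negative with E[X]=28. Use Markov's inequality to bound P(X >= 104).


Markov: P(X >= a) <= E[X]/a
P(X >= 104) <= 28/104 = 7/26

7/26


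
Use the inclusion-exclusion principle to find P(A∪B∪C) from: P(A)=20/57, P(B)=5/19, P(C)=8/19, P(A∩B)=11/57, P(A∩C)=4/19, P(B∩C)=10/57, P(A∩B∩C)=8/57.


P(A∪B∪C) = P(A)+P(B)+P(C) - P(AB)-P(AC)-P(BC) + P(ABC)
= 20/57+5/19+8/19 - 11/57-4/19-10/57 + 8/57
= 34/57

34/57


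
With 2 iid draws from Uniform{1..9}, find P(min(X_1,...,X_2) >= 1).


P(min >= 1) = P(all X_i >= 1) = (P(X_1 >= 1))^2
= (9/9)^2 = 1^2 = 1

1


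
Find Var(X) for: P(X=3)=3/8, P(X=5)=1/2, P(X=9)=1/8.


E[X] = 19/4, E[X^2] = 26
Var(X) = E[X^2] - (E[X])^2 = 26 - (19/4)^2 = 55/16

55/16


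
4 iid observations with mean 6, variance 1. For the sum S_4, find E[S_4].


E[S_n] = n*E[X_1] = 4*6 = 24

24


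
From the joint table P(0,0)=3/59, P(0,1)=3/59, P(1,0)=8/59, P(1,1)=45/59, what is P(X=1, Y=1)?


Read from table: P(X=1, Y=1) = 45/59

45/59


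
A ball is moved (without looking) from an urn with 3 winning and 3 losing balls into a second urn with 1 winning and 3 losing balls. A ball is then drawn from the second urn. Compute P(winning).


P(transfer winning) = 3/6 = 1/2; P(transfer losing) = 1/2
If winning transferred: Urn II has 2 winning of 5, so P(winning|winning moved) = 2/5
If losing transferred: Urn II has 1 winning of 5, so P(winning|losing moved) = 1/5
By total probability: P(winning) = 1/2*2/5 + 1/2*1/5 = 3/10

3/10


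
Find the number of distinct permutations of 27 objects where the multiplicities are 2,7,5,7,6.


27! = 10888869450418352160768000000
Denominator: 2!=2 * 7!=5040 * 5!=120 * 7!=5040 * 6!=720
Coefficient = 10888869450418352160768000000 / 4389396480000 = 2480721324681600

2480721324681600


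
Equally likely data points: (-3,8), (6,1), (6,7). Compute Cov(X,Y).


E[X]=3, E[Y]=16/3, E[XY]=8
Cov(X,Y) = E[XY] - E[X]E[Y] = 8 - 3*16/3 = -8

-8


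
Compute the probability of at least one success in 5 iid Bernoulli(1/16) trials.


P(at least one) = 1 - P(none)
P(none) = (1 - 1/16)^5 = (15/16)^5 = 759375/1048576
P(at least one) = 1 - 759375/1048576 = 289201/1048576

289201/1048576


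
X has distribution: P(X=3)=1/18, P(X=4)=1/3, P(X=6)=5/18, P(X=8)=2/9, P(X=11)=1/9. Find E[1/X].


E[1/X] = sum(g(x)*P(x))
= 1/3*1/18 + 1/4*1/3 + 1/6*5/18 + 1/8*2/9 + 1/11*1/9
= 221/1188

221/1188


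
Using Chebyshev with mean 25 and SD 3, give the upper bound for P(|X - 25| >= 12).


k = 12/3 = 4
Chebyshev: P(|X-mu| >= k*sigma) <= 1/k^2 = 1/4^2 = 1/16

1/16


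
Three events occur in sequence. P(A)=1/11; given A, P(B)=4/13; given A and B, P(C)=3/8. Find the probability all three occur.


P(A∩B∩C) = P(A) * P(B|A) * P(C|A∩B)
= 1/11 * 4/13 * 3/8
= 4/143 * 3/8 = 3/286

3/286


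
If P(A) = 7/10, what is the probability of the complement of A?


P(A') = 1 - P(A) = 1 - 7/10 = 3/10

3/10


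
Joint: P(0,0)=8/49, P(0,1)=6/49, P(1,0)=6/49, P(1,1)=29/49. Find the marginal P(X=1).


P(X=1) = P(1,0)+P(1,1) = 6/49 + 29/49 = 35/49 = 5/7

5/7


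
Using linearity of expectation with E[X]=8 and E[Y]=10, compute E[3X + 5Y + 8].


E[3X + 5Y + 8] = 3*E[X] + 5*E[Y] + 8
= (3)*(8) + (5)*(10) + (8)
= 24 + 50 + 8 = 82

82


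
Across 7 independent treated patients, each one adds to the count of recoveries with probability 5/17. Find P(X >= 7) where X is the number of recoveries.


P(X>=7) = P(X=7)
= 78125/410338673
= 78125/410338673

78125/410338673


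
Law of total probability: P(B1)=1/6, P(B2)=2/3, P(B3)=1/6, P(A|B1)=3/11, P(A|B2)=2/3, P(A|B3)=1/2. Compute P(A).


P(A) = P(A|B1)P(B1) + P(A|B2)P(B2) + P(A|B3)P(B3)
= 3/11*1/6 + 2/3*2/3 + 1/2*1/6
= 1/22 + 4/9 + 1/12 = 227/396

227/396


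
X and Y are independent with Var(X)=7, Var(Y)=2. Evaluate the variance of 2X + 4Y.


Independence => Cov(X,Y)=0
Var(2X + 4Y) = 2^2*Var(X) + 4^2*Var(Y)
= 4*7 + 16*2 = 60

60


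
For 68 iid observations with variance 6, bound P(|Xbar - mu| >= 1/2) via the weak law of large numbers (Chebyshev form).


Var(Xbar) = Var(X)/n = 6/68
Chebyshev: P(|Xbar-mu| >= 1/2) <= Var(Xbar)/(1/2)^2 = (3/34)/(1/4) = 6/17

6/17


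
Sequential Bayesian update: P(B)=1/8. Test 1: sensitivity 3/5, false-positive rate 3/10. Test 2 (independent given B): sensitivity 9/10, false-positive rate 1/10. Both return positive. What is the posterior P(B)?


After test 1: P(+) = 3/5*1/8 + 3/10*7/8 = 27/80
P(B|+) = (3/40)/(27/80) = 2/9
After test 2 (use post1 as new prior): P(+) = 9/10*2/9 + 1/10*7/9 = 5/18
P(B|+,+) = (1/5)/(5/18) = 18/25

18/25


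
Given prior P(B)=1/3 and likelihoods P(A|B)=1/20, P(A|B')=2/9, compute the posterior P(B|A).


P(A) = P(A|B)P(B) + P(A|B')P(B') = 1/20*1/3 + 2/9*2/3 = 89/540
P(B|A) = P(A|B)P(B)/P(A) = (1/60)/(89/540) = 9/89

9/89


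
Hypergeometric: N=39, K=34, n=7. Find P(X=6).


P(X=6) = C(34,6)*C(5,1) / C(39,7)
= 1344904*5 / 15380937
= 6724520/15380937 = 35960/82251

35960/82251


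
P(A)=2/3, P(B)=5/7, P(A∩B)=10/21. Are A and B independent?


P(A)*P(B) = 2/3*5/7 = 10/21
P(A∩B) = 10/21, which equals P(A)P(B), so independent

Yes, A and B are independent


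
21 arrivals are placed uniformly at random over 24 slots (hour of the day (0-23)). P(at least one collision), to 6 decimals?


P(all different) = prod((24-i)/24 for i=0..20) = 0.000001
P(at least one match) = 1 - 0.000001 = 0.999999

0.999999


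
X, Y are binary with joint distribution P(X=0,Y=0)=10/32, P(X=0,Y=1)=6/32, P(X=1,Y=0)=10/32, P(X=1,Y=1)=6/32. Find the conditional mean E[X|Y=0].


P(Y=0) = 20/32
E[X|Y=0] = (0*10 + 1*10)/20 = 10/20 = 1/2

1/2


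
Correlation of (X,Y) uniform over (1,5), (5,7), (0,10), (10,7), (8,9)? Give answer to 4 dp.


Cov(X,Y) = -0.0800, Var(X) = 14.9600, Var(Y) = 3.0400
rho = Cov/(sqrt(VarX)*sqrt(VarY)) = -0.0119

-0.0119


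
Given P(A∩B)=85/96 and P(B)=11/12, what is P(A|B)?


P(A|B) = P(A∩B)/P(B) = (85/96)/(88/96) = 85/88

85/88


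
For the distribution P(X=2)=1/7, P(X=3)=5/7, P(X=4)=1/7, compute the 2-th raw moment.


E[X^2] = sum(x^2 * P(x))
= 4*1/7 + 9*5/7 + 16*1/7
= 65/7

65/7


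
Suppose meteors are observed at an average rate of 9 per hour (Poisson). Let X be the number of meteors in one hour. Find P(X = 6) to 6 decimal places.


P(X=6) = e^(-9) * 9^6 / 6!
≈ 0.0001234098041 * 531441 / 720
≈ 0.091090

0.091090


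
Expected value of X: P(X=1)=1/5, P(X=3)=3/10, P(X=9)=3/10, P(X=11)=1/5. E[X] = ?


E[X] = sum(x * P(x))
= 1*1/5 + 3*3/10 + 9*3/10 + 11*1/5
= 6

6


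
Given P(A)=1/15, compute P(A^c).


P(A') = 1 - P(A) = 1 - 1/15 = 14/15

14/15


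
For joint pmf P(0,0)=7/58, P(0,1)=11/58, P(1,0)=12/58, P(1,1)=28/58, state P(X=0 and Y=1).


Read from table: P(X=0, Y=1) = 11/58

11/58


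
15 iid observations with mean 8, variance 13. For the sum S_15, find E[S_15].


E[S_n] = n*E[X_1] = 15*8 = 120

120


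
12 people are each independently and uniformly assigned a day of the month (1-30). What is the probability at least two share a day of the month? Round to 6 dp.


P(all different) = prod((30-i)/30 for i=0..11) = 0.077959
P(at least one match) = 1 - 0.077959 = 0.922041

0.922041


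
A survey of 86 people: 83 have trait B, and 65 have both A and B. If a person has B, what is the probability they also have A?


P(A|B) = P(A∩B)/P(B) = (65/86)/(83/86) = 65/83

65/83


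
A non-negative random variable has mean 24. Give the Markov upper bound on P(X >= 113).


Markov: P(X >= a) <= E[X]/a
P(X >= 113) <= 24/113

24/113


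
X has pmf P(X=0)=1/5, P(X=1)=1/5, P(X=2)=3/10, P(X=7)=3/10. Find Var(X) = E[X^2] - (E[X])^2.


E[X] = 29/10, E[X^2] = 161/10
Var(X) = E[X^2] - (E[X])^2 = 161/10 - (29/10)^2 = 769/100

769/100


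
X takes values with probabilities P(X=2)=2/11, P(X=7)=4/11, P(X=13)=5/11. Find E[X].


E[X] = sum(x * P(x))
= 2*2/11 + 7*4/11 + 13*5/11
= 97/11

97/11


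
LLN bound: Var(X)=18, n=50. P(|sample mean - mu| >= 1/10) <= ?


Var(Xbar) = Var(X)/n = 18/50
Chebyshev: P(|Xbar-mu| >= 1/10) <= Var(Xbar)/(1/10)^2 = (9/25)/(1/100) = 36
Bound exceeds 1, so trivial bound: 1

1


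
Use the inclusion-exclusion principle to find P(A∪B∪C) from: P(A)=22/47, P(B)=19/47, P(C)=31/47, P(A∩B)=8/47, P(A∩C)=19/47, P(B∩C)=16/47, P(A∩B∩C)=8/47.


P(A∪B∪C) = P(A)+P(B)+P(C) - P(AB)-P(AC)-P(BC) + P(ABC)
= 22/47+19/47+31/47 - 8/47-19/47-16/47 + 8/47
= 37/47

37/47


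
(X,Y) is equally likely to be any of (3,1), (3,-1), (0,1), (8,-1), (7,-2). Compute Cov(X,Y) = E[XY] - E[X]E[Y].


E[X]=21/5, E[Y]=-2/5, E[XY]=-22/5
Cov(X,Y) = E[XY] - E[X]E[Y] = -22/5 - 21/5*-2/5 = -68/25

-68/25


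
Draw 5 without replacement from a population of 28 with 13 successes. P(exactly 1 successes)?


P(X=1) = C(13,1)*C(15,4) / C(28,5)
= 13*1365 / 98280
= 17745/98280 = 13/72

13/72


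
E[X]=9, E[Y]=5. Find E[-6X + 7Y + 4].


E[-6X + 7Y + 4] = -6*E[X] + 7*E[Y] + 4
= (-6)*(9) + (7)*(5) + (4)
= -54 + 35 + 4 = -15

-15


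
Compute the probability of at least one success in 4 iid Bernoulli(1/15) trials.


P(at least one) = 1 - P(none)
P(none) = (1 - 1/15)^4 = (14/15)^4 = 38416/50625
P(at least one) = 1 - 38416/50625 = 12209/50625

12209/50625


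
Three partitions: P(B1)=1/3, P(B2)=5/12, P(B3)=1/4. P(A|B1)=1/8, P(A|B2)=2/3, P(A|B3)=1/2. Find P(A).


P(A) = P(A|B1)P(B1) + P(A|B2)P(B2) + P(A|B3)P(B3)
= 1/8*1/3 + 2/3*5/12 + 1/2*1/4
= 1/24 + 5/18 + 1/8 = 4/9

4/9


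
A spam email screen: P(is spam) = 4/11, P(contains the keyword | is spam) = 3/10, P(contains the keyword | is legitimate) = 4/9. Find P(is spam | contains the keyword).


P(A) = P(A|B)P(B) + P(A|B')P(B') = 3/10*4/11 + 4/9*7/11 = 194/495
P(B|A) = P(A|B)P(B)/P(A) = (6/55)/(194/495) = 27/97

27/97


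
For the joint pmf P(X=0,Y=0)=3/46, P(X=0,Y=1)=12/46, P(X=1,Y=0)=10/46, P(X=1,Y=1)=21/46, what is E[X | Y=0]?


P(Y=0) = 13/46
E[X|Y=0] = (0*3 + 1*10)/13 = 10/13

10/13


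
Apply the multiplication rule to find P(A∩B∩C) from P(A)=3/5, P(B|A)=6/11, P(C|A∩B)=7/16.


P(A∩B∩C) = P(A) * P(B|A) * P(C|A∩B)
= 3/5 * 6/11 * 7/16
= 18/55 * 7/16 = 63/440

63/440


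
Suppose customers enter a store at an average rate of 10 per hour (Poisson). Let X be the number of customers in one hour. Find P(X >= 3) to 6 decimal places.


P(X>=3) = 1 - P(X<=2) = 1 - (e^(-10)*10^0/0! + e^(-10)*10^1/1! + e^(-10)*10^2/2!)
≈ 1 - (0.0000453999 + 0.0004539993 + 0.0022699965)
= 1 - 0.0027693957 = 0.9972306043
≈ 0.997231

0.997231


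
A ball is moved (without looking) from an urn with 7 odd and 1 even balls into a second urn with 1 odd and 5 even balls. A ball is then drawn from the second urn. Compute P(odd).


P(transfer odd) = 7/8; P(transfer even) = 1/8
If odd transferred: Urn II has 2 odd of 7, so P(odd|odd moved) = 2/7
If even transferred: Urn II has 1 odd of 7, so P(odd|even moved) = 1/7
By total probability: P(odd) = 7/8*2/7 + 1/8*1/7 = 15/56

15/56


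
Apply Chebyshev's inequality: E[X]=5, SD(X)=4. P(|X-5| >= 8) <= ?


k = 8/4 = 2
Chebyshev: P(|X-mu| >= k*sigma) <= 1/k^2 = 1/2^2 = 1/4

1/4


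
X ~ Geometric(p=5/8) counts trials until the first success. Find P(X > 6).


P(X > 6) = P(first 6 trials all fail) = (1-p)^6 = (3/8)^6 = 729/262144

729/262144


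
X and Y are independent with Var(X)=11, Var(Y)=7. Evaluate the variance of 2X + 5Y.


Independence => Cov(X,Y)=0
Var(2X + 5Y) = 2^2*Var(X) + 5^2*Var(Y)
= 4*11 + 25*7 = 219

219


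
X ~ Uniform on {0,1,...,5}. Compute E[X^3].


E[X^3] = (1/6) * sum(x^3 for x=0..5)
= 225/6 = 75/2

75/2


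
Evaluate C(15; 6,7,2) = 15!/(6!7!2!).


15! = 1307674368000
Denominator: 6!=720 * 7!=5040 * 2!=2
Coefficient = 1307674368000 / 7257600 = 180180

180180


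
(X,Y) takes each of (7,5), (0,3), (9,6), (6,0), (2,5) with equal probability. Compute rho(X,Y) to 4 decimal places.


Cov(X,Y) = 1.5600, Var(X) = 10.9600, Var(Y) = 4.5600
rho = Cov/(sqrt(VarX)*sqrt(VarY)) = 0.2207

0.2207


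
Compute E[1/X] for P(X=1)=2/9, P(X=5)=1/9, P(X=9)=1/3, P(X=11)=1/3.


E[1/X] = sum(g(x)*P(x))
= 1*2/9 + 1/5*1/9 + 1/9*1/3 + 1/11*1/3
= 463/1485

463/1485


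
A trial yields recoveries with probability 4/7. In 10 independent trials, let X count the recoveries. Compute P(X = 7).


P(X=7) = C(10,7) * p^7 * (1-p)^3
= 120 * 16384/823543 * 27/343
= 53084160/282475249

53084160/282475249


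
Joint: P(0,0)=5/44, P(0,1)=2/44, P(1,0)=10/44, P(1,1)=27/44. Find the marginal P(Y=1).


P(Y=1) = P(0,1)+P(1,1) = 2/44 + 27/44 = 29/44

29/44


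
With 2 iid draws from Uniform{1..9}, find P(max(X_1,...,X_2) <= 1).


P(max <= 1) = P(all X_i <= 1) = (P(X_1 <= 1))^2
= (1/9)^2 = 1/81

1/81


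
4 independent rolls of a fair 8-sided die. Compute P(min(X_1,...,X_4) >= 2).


P(min >= 2) = P(all X_i >= 2) = (P(X_1 >= 2))^4
= (7/8)^4 = 2401/4096

2401/4096


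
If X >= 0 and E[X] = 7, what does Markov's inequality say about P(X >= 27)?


Markov: P(X >= a) <= E[X]/a
P(X >= 27) <= 7/27

7/27


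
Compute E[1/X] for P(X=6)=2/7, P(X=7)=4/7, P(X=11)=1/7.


E[1/X] = sum(g(x)*P(x))
= 1/6*2/7 + 1/7*4/7 + 1/11*1/7
= 230/1617

230/1617


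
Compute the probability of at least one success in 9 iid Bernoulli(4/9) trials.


P(at least one) = 1 - P(none)
P(none) = (1 - 4/9)^9 = (5/9)^9 = 1953125/387420489
P(at least one) = 1 - 1953125/387420489 = 385467364/387420489

385467364/387420489


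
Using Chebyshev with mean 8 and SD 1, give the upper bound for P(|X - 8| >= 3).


k = 3/1 = 3
Chebyshev: P(|X-mu| >= k*sigma) <= 1/k^2 = 1/3^2 = 1/9

1/9


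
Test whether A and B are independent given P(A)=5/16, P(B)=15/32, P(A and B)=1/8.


P(A)*P(B) = 5/16*15/32 = 75/512
P(A∩B) = 1/8 != 75/512, so not independent

No, A and B are not independent


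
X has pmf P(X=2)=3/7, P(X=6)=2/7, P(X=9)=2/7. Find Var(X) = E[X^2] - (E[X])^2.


E[X] = 36/7, E[X^2] = 246/7
Var(X) = E[X^2] - (E[X])^2 = 246/7 - (36/7)^2 = 426/49

426/49


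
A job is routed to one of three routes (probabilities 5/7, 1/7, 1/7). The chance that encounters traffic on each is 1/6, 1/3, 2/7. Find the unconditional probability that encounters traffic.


P(A) = P(A|B1)P(B1) + P(A|B2)P(B2) + P(A|B3)P(B3)
= 1/6*5/7 + 1/3*1/7 + 2/7*1/7
= 5/42 + 1/21 + 2/49 = 61/294

61/294


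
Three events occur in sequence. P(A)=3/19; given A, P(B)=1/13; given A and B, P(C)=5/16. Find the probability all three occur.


P(A∩B∩C) = P(A) * P(B|A) * P(C|A∩B)
= 3/19 * 1/13 * 5/16
= 3/247 * 5/16 = 15/3952

15/3952


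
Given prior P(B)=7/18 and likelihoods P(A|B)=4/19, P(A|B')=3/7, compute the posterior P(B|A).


P(A) = P(A|B)P(B) + P(A|B')P(B') = 4/19*7/18 + 3/7*11/18 = 823/2394
P(B|A) = P(A|B)P(B)/P(A) = (14/171)/(823/2394) = 196/823

196/823


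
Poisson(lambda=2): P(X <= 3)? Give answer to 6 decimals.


P(X<=3) = e^(-2)*2^0/0! + e^(-2)*2^1/1! + e^(-2)*2^2/2! + e^(-2)*2^3/3!
≈ 0.1353352832 + 0.2706705665 + 0.2706705665 + 0.1804470443
= 0.8571234605
≈ 0.857123

0.857123


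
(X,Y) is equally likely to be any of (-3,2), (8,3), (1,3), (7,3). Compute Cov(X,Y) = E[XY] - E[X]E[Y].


E[X]=13/4, E[Y]=11/4, E[XY]=21/2
Cov(X,Y) = E[XY] - E[X]E[Y] = 21/2 - 13/4*11/4 = 25/16

25/16


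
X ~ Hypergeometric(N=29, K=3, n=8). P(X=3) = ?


P(X=3) = C(3,3)*C(26,5) / C(29,8)
= 1*65780 / 4292145
= 65780/4292145 = 4/261

4/261


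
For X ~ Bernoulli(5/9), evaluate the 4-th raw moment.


For Bernoulli: X in {0,1}
E[X^4] = 0^4*(1-5/9) + 1^4*5/9 = 5/9

5/9


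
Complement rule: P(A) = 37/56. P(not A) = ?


P(A') = 1 - P(A) = 1 - 37/56 = 19/56

19/56


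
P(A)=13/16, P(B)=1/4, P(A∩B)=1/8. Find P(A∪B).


P(A∪B) = P(A) + P(B) - P(A∩B)
= 13/16 + 1/4 - 1/8 = 15/16

15/16


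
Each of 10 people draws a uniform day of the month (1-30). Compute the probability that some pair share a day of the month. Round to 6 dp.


P(all different) = prod((30-i)/30 for i=0..9) = 0.184639
P(at least one match) = 1 - 0.184639 = 0.815361

0.815361


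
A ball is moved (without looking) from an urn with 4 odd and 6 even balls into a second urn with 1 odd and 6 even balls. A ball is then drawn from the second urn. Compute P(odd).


P(transfer odd) = 4/10 = 2/5; P(transfer even) = 3/5
If odd transferred: Urn II has 2 odd of 8, so P(odd|odd moved) = 1/4
If even transferred: Urn II has 1 odd of 8, so P(odd|even moved) = 1/8
By total probability: P(odd) = 2/5*1/4 + 3/5*1/8 = 7/40

7/40


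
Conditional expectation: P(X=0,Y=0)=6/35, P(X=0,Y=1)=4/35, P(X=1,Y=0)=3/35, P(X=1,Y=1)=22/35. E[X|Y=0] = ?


P(Y=0) = 9/35
E[X|Y=0] = (0*6 + 1*3)/9 = 3/9 = 1/3

1/3


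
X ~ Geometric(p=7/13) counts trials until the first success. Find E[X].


For geometric (trials until first success), E[X] = 1/p = 1/(7/13) = 13/7

13/7


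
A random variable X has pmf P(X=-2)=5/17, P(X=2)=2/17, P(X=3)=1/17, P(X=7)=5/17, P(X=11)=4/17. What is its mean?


E[X] = sum(x * P(x))
= -2*5/17 + 2*2/17 + 3*1/17 + 7*5/17 + 11*4/17
= 76/17

76/17


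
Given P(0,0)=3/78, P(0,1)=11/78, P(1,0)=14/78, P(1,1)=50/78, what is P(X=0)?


P(X=0) = P(0,0)+P(0,1) = 3/78 + 11/78 = 14/78 = 7/39

7/39


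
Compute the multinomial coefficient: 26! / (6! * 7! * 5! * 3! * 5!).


26! = 403291461126605635584000000
Denominator: 6!=720 * 7!=5040 * 5!=120 * 3!=6 * 5!=120
Coefficient = 403291461126605635584000000 / 313528320000 = 1286299946131200

1286299946131200


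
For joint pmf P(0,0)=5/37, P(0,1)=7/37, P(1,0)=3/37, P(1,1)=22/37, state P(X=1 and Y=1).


Read from table: P(X=1, Y=1) = 22/37

22/37


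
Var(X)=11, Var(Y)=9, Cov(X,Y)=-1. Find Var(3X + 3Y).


Var(3X + 3Y) = 3^2*Var(X) + 3^2*Var(Y) + 2*3*3*Cov(X,Y)
= 9*11 + 9*9 + 18*(-1)
= 99 + 81 - 18 = 162

162


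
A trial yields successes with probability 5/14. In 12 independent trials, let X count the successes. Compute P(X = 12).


P(X=12) = C(12,12) * p^12 * (1-p)^0
= 1 * 244140625/56693912375296 * 1
= 244140625/56693912375296

244140625/56693912375296


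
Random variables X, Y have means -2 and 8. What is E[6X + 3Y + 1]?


E[6X + 3Y + 1] = 6*E[X] + 3*E[Y] + 1
= (6)*(-2) + (3)*(8) + (1)
= -12 + 24 + 1 = 13

13


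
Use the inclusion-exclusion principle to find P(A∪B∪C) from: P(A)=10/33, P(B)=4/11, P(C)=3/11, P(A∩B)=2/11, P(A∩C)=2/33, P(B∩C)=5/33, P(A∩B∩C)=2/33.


P(A∪B∪C) = P(A)+P(B)+P(C) - P(AB)-P(AC)-P(BC) + P(ABC)
= 10/33+4/11+3/11 - 2/11-2/33-5/33 + 2/33
= 20/33

20/33
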